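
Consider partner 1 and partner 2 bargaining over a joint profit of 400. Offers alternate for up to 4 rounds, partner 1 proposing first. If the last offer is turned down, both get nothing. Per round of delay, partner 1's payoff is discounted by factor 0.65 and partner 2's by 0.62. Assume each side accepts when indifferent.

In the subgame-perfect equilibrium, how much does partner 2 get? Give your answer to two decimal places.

186.74

Round 4 (partner 2 proposes): partner 1 will accept anything ≥ 0, so partner 2 offers 0 and keeps 400.
Round 3 (partner 1 proposes): partner 2 can get 400 next round, worth 0.62 × 400 = 248 now; partner 1 offers that and keeps 152.
Round 2 (partner 2 proposes): partner 1 can get 152 next round, worth 0.65 × 152 = 98.8 now, so partner 2 offers 98.8, keeping 301.2.
Round 1 (partner 1 proposes): partner 2 can get 301.2 next round, worth 0.62 × 301.2 = 186.744 now, so partner 1 offers 186.744, keeping 213.256.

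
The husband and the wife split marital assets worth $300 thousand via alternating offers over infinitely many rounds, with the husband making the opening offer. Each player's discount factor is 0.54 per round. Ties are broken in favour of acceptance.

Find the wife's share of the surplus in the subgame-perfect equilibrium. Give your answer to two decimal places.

Let x be the husband's share when the husband proposes and y be the wife's share when the wife proposes.
The wife accepts iff offered ≥ 0.54·y, so x = 300 − 0.54y. Symmetrically y = 300 − 0.54x.
Substituting: x = 300 − 0.54(300 − 0.54x), giving x(1 − 0.54·0.54) = 300(1 − 0.54).
So x = 300 × 0.46 / 0.7084 ≈ 194.8052, and the wife receives 300 − x ≈ 105.1948.

105.19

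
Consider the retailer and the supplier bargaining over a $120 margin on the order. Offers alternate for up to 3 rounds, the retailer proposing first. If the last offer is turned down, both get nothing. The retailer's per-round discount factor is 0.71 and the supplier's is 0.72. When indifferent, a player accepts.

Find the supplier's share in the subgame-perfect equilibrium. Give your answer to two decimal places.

25.06

Solve by backward induction from round 3.
Round 3 (the retailer proposes): rejection yields 0 for the supplier; the retailer offers 0 and keeps 120.
Round 2 (the supplier proposes): the retailer can get 120 next round, worth 0.71 × 120 = 85.2 now. The supplier offers 85.2 and keeps 120 − 85.2 = 34.8.
Round 1 (the retailer proposes): the supplier can get 34.8 next round, worth 0.72 × 34.8 = 25.056 now, so the retailer offers 25.056, keeping 94.944.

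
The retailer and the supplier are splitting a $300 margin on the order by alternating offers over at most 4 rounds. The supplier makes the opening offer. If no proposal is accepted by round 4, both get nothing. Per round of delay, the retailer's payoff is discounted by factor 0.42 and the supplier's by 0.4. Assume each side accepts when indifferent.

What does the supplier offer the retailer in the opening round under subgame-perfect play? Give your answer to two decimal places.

96.77

By backward induction:
Round 4 (the retailer proposes): the supplier will accept anything ≥ 0, so the retailer offers 0 and keeps 300.
Round 3 (the supplier proposes): the retailer can get 300 next round, worth 0.42 × 300 = 126 now; the supplier offers that and keeps 174.
Round 2 (the retailer proposes): the supplier can get 174 next round, worth 0.4 × 174 = 69.6 now; the retailer offers that and keeps 230.4.
Round 1 (the supplier proposes): the retailer can get 230.4 next round, worth 0.42 × 230.4 = 96.768 now; the supplier offers that and keeps 203.232.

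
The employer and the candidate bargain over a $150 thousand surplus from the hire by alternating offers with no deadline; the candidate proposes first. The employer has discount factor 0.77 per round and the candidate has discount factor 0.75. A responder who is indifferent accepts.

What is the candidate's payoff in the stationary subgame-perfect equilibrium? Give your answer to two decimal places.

Let x be the candidate's share when the candidate proposes and y be the employer's share when the employer proposes.
The employer accepts iff offered ≥ 0.77·y, so x = 150 − 0.77y. Symmetrically y = 150 − 0.75x.
Substituting: x = 150 − 0.77(150 − 0.75x), giving x(1 − 0.75·0.77) = 150(1 − 0.77).
So x = 150 × 0.23 / 0.4225 ≈ 81.6568, and the employer receives 150 − x ≈ 68.3432.

81.66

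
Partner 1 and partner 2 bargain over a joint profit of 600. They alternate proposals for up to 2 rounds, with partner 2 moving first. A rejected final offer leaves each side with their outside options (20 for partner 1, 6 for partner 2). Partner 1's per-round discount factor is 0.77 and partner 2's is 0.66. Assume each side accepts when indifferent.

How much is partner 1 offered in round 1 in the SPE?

457.38

Round 2 (partner 1 proposes): partner 2 gets 6 if talks fail, so partner 1 offers 6 and keeps 594.
Round 1 (partner 2 proposes): partner 1 can get 594 next round, worth 0.77 × 594 = 457.38 now, so partner 2 offers 457.38, keeping 142.62.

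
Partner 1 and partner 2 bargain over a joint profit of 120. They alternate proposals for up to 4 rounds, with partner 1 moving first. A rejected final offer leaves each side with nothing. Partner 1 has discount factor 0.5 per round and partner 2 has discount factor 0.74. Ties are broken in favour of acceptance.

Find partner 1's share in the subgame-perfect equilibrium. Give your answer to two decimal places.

Solve by backward induction from round 4.
Round 4 (partner 2 proposes): rejection yields 0 for partner 1; partner 2 offers 0 and keeps 120.
Round 3 (partner 1 proposes): partner 2 can get 120 next round, worth 0.74 × 120 = 88.8 now. Partner 1 offers 88.8 and keeps 120 − 88.8 = 31.2.
Round 2 (partner 2 proposes): partner 1 can get 31.2 next round, worth 0.5 × 31.2 = 15.6 now; partner 2 offers that and keeps 104.4.
Round 1 (partner 1 proposes): partner 2 can get 104.4 next round, worth 0.74 × 104.4 = 77.256 now. Partner 1 offers 77.256 and keeps 120 − 77.256 = 42.744.

42.74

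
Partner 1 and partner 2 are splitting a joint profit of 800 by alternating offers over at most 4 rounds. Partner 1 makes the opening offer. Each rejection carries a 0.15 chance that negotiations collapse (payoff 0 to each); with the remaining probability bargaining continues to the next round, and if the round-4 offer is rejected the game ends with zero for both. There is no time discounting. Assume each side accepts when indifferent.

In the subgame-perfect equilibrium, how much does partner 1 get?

By backward induction:
Round 4 (partner 2 proposes): rejection yields 0 for partner 1; partner 2 offers 0 and keeps 800.
Round 3 (partner 1 proposes): rejecting gives partner 2 an expected 0.85 × 800 = 680; partner 1 offers that and keeps 120.
Round 2 (partner 2 proposes): rejecting gives partner 1 an expected 0.85 × 120 = 102; partner 2 offers that and keeps 698.
Round 1 (partner 1 proposes): rejecting gives partner 2 an expected 0.85 × 698 = 593.3, so partner 1 offers 593.3, keeping 206.7.

206.7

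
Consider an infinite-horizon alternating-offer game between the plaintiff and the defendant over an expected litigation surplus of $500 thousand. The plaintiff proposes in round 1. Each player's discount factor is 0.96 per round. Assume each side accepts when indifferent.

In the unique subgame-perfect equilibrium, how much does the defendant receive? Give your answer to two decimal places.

244.90

When the plaintiff proposes, the defendant accepts any offer worth at least 0.96 times what the defendant would get by proposing next round; and vice versa.
This gives x = 500 − 0.96y and y = 500 − 0.96x, where x and y are each side's share when it proposes.
Hence (1 − 0.96·0.96)x = 500(1 − 0.96), i.e. 0.0784·x = 20.
x ≈ 255.1020; the defendant's share is 500 − x ≈ 244.8980.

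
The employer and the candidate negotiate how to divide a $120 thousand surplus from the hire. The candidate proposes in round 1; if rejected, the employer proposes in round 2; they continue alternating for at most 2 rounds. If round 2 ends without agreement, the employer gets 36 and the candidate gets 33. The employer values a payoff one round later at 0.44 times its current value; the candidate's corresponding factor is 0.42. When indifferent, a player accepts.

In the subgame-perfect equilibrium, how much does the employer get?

Round 2 (the employer proposes): the candidate gets 33 if talks fail, so the employer offers 33 and keeps 87.
Round 1 (the candidate proposes): the employer can get 87 next round, worth 0.44 × 87 = 38.28 now, so the candidate offers 38.28, keeping 81.72.

38.28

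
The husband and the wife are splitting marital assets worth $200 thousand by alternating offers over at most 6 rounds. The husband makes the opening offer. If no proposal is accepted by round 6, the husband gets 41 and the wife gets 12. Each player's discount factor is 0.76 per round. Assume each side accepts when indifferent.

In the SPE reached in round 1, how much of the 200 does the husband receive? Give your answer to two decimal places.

Round 6 (the wife proposes): the husband gets 41 if talks fail, so the wife offers 41 and keeps 159.
Round 5 (the husband proposes): the wife can get 159 next round, worth 0.76 × 159 = 120.84 now, so the husband offers 120.84, keeping 79.16.
Round 4 (the wife proposes): the husband can get 79.16 next round, worth 0.76 × 79.16 = 60.1616 now. The wife offers 60.1616 and keeps 200 − 60.1616 = 139.8384.
Round 3 (the husband proposes): the wife can get 139.8384 next round, worth 0.76 × 139.8384 = 106.277184 now; the husband offers that and keeps 93.722816.
Round 2 (the wife proposes): the husband can get 93.722816 next round, worth 0.76 × 93.722816 = 71.22934016 now; the wife offers that and keeps 128.77065984.
Round 1 (the husband proposes): the wife can get 128.77065984 next round, worth 0.76 × 128.77065984 = 97.8657014784 now, so the husband offers 97.8657014784, keeping 102.1342985216.

102.13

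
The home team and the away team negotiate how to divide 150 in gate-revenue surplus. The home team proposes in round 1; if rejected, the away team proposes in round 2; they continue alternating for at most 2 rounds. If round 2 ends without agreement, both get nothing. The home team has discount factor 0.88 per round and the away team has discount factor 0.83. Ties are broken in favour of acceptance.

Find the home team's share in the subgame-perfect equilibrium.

25.5

Round 2 (the away team proposes): rejection yields 0 for the home team; the away team offers 0 and keeps 150.
Round 1 (the home team proposes): the away team can get 150 next round, worth 0.83 × 150 = 124.5 now, so the home team offers 124.5, keeping 25.5.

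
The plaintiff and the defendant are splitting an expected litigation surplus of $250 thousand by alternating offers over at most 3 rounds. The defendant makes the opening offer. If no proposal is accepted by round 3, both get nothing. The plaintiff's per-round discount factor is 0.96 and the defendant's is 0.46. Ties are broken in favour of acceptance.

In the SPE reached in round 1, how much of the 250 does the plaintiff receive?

129.6

Work backward from the last round.
Round 3 (the defendant proposes): the plaintiff will accept anything ≥ 0, so the defendant offers 0 and keeps 250.
Round 2 (the plaintiff proposes): the defendant can get 250 next round, worth 0.46 × 250 = 115 now; the plaintiff offers that and keeps 135.
Round 1 (the defendant proposes): the plaintiff can get 135 next round, worth 0.96 × 135 = 129.6 now. The defendant offers 129.6 and keeps 250 − 129.6 = 120.4.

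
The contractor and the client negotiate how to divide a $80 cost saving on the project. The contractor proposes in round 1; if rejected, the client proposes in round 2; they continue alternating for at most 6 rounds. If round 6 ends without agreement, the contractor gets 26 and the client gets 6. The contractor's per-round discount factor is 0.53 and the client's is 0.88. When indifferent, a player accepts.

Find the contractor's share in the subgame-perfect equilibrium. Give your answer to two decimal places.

21.14

Solve by backward induction from round 6.
Round 6 (the client proposes): the contractor gets 26 if talks fail, so the client offers 26 and keeps 54.
Round 5 (the contractor proposes): the client can get 54 next round, worth 0.88 × 54 = 47.52 now, so the contractor offers 47.52, keeping 32.48.
Round 4 (the client proposes): the contractor can get 32.48 next round, worth 0.53 × 32.48 = 17.2144 now, so the client offers 17.2144, keeping 62.7856.
Round 3 (the contractor proposes): the client can get 62.7856 next round, worth 0.88 × 62.7856 = 55.251328 now; the contractor offers that and keeps 24.748672.
Round 2 (the client proposes): the contractor can get 24.748672 next round, worth 0.53 × 24.748672 = 13.11679616 now; the client offers that and keeps 66.88320384.
Round 1 (the contractor proposes): the client can get 66.88320384 next round, worth 0.88 × 66.88320384 = 58.8572193792 now; the contractor offers that and keeps 21.1427806208.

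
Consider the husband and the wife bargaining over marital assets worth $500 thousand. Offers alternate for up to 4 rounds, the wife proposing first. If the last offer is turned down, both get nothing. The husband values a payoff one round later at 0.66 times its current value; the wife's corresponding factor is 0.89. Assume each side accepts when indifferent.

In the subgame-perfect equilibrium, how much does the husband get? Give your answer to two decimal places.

Round 4 (the husband proposes): the wife will accept anything ≥ 0, so the husband offers 0 and keeps 500.
Round 3 (the wife proposes): the husband can get 500 next round, worth 0.66 × 500 = 330 now; the wife offers that and keeps 170.
Round 2 (the husband proposes): the wife can get 170 next round, worth 0.89 × 170 = 151.3 now; the husband offers that and keeps 348.7.
Round 1 (the wife proposes): the husband can get 348.7 next round, worth 0.66 × 348.7 = 230.142 now, so the wife offers 230.142, keeping 269.858.

230.14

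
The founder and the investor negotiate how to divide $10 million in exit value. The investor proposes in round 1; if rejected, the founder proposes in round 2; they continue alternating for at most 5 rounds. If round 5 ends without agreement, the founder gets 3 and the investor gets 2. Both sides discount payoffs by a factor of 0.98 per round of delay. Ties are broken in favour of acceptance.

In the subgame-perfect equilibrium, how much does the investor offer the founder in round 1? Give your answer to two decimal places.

Round 5 (the investor proposes): the founder gets 3 if talks fail, so the investor offers 3 and keeps 7.
Round 4 (the founder proposes): the investor can get 7 next round, worth 0.98 × 7 = 6.86 now, so the founder offers 6.86, keeping 3.14.
Round 3 (the investor proposes): the founder can get 3.14 next round, worth 0.98 × 3.14 = 3.0772 now, so the investor offers 3.0772, keeping 6.9228.
Round 2 (the founder proposes): the investor can get 6.9228 next round, worth 0.98 × 6.9228 = 6.784344 now; the founder offers that and keeps 3.215656.
Round 1 (the investor proposes): the founder can get 3.215656 next round, worth 0.98 × 3.215656 = 3.15134288 now. The investor offers 3.15134288 and keeps 10 − 3.15134288 = 6.84865712.

3.15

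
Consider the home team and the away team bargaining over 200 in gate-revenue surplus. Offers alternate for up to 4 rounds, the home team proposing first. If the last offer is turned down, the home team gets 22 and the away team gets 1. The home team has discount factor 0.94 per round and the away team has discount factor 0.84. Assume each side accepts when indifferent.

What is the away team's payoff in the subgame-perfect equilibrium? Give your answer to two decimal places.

128.14

Work backward from the last round.
Round 4 (the away team proposes): the home team gets 22 if talks fail, so the away team offers 22 and keeps 178.
Round 3 (the home team proposes): the away team can get 178 next round, worth 0.84 × 178 = 149.52 now, so the home team offers 149.52, keeping 50.48.
Round 2 (the away team proposes): the home team can get 50.48 next round, worth 0.94 × 50.48 = 47.4512 now; the away team offers that and keeps 152.5488.
Round 1 (the home team proposes): the away team can get 152.5488 next round, worth 0.84 × 152.5488 = 128.140992 now; the home team offers that and keeps 71.859008.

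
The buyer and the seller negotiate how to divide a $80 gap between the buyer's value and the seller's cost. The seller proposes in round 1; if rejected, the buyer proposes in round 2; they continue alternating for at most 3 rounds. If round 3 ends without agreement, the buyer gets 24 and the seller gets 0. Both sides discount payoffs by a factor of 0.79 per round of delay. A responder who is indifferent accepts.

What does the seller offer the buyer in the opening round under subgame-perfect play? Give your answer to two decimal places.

Round 3 (the seller proposes): the buyer gets 24 if talks fail, so the seller offers 24 and keeps 56.
Round 2 (the buyer proposes): the seller can get 56 next round, worth 0.79 × 56 = 44.24 now. The buyer offers 44.24 and keeps 80 − 44.24 = 35.76.
Round 1 (the seller proposes): the buyer can get 35.76 next round, worth 0.79 × 35.76 = 28.2504 now; the seller offers that and keeps 51.7496.

28.25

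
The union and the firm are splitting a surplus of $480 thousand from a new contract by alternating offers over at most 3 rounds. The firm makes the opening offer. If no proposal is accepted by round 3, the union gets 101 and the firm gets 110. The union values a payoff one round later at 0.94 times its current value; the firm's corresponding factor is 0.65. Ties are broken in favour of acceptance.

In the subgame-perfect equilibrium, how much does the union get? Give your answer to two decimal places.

219.63

Round 3 (the firm proposes): the union gets 101 if talks fail, so the firm offers 101 and keeps 379.
Round 2 (the union proposes): the firm can get 379 next round, worth 0.65 × 379 = 246.35 now, so the union offers 246.35, keeping 233.65.
Round 1 (the firm proposes): the union can get 233.65 next round, worth 0.94 × 233.65 = 219.631 now, so the firm offers 219.631, keeping 260.369.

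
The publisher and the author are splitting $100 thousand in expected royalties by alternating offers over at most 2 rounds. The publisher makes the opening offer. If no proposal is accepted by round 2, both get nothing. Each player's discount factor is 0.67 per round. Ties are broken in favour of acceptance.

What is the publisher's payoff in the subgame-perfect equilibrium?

33

By backward induction:
Round 2 (the author proposes): rejection yields 0 for the publisher; the author offers 0 and keeps 100.
Round 1 (the publisher proposes): the author can get 100 next round, worth 0.67 × 100 = 67 now, so the publisher offers 67, keeping 33.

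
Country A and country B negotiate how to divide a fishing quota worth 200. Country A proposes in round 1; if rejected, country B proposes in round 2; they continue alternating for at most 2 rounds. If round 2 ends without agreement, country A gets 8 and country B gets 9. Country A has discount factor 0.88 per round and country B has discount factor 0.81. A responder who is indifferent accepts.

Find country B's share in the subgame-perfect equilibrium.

155.52

Round 2 (country B proposes): country A gets 8 if talks fail, so country B offers 8 and keeps 192.
Round 1 (country A proposes): country B can get 192 next round, worth 0.81 × 192 = 155.52 now. Country A offers 155.52 and keeps 200 − 155.52 = 44.48.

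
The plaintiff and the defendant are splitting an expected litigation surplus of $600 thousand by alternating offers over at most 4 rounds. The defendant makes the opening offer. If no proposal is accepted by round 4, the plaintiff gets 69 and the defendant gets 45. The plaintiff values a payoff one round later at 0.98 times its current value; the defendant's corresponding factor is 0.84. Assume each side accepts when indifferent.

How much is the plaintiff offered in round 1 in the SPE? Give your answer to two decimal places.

541.82

Round 4 (the plaintiff proposes): the defendant gets 45 if talks fail, so the plaintiff offers 45 and keeps 555.
Round 3 (the defendant proposes): the plaintiff can get 555 next round, worth 0.98 × 555 = 543.9 now. The defendant offers 543.9 and keeps 600 − 543.9 = 56.1.
Round 2 (the plaintiff proposes): the defendant can get 56.1 next round, worth 0.84 × 56.1 = 47.124 now, so the plaintiff offers 47.124, keeping 552.876.
Round 1 (the defendant proposes): the plaintiff can get 552.876 next round, worth 0.98 × 552.876 = 541.81848 now; the defendant offers that and keeps 58.18152.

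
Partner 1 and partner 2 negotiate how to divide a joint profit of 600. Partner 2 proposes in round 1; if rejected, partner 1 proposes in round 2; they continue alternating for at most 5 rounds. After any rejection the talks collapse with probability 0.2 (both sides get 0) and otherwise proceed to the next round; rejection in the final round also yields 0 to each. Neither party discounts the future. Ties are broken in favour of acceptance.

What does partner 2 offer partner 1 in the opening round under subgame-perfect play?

157.44

By backward induction:
Round 5 (partner 2 proposes): partner 1 will accept anything ≥ 0, so partner 2 offers 0 and keeps 600.
Round 4 (partner 1 proposes): rejecting gives partner 2 an expected 0.8 × 600 = 480. Partner 1 offers 480 and keeps 600 − 480 = 120.
Round 3 (partner 2 proposes): rejecting gives partner 1 an expected 0.8 × 120 = 96. Partner 2 offers 96 and keeps 600 − 96 = 504.
Round 2 (partner 1 proposes): rejecting gives partner 2 an expected 0.8 × 504 = 403.2. Partner 1 offers 403.2 and keeps 600 − 403.2 = 196.8.
Round 1 (partner 2 proposes): rejecting gives partner 1 an expected 0.8 × 196.8 = 157.44; partner 2 offers that and keeps 442.56.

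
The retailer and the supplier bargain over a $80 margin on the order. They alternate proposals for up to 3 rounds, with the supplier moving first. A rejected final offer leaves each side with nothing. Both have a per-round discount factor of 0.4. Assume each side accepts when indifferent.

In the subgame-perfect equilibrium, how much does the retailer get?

19.2

Round 3 (the supplier proposes): the retailer will accept anything ≥ 0, so the supplier offers 0 and keeps 80.
Round 2 (the retailer proposes): the supplier can get 80 next round, worth 0.4 × 80 = 32 now. The retailer offers 32 and keeps 80 − 32 = 48.
Round 1 (the supplier proposes): the retailer can get 48 next round, worth 0.4 × 48 = 19.2 now. The supplier offers 19.2 and keeps 80 − 19.2 = 60.8.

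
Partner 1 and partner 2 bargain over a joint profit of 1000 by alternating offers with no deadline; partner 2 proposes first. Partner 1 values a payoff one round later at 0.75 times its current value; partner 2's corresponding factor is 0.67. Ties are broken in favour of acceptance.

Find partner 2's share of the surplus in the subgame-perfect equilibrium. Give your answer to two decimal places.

In a stationary SPE each proposer offers the other exactly their discounted continuation value.
If partner 2 keeps x when proposing and partner 1 keeps y when proposing, then x = 1000 − 0.75y and y = 1000 − 0.67x.
Solving: x = 1000(1 − 0.75) / (1 − 0.67·0.75) = 250 / 0.4975 ≈ 502.5126.
Partner 1 gets 1000 − 502.5126 ≈ 497.4874.

502.51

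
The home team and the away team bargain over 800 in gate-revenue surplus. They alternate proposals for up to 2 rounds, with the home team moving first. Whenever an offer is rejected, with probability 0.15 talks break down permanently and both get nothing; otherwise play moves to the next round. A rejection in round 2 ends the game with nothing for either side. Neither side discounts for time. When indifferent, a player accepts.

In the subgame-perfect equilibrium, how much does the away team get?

Round 2 (the away team proposes): rejection yields 0 for the home team; the away team offers 0 and keeps 800.
Round 1 (the home team proposes): rejecting gives the away team an expected 0.85 × 800 = 680, so the home team offers 680, keeping 120.

680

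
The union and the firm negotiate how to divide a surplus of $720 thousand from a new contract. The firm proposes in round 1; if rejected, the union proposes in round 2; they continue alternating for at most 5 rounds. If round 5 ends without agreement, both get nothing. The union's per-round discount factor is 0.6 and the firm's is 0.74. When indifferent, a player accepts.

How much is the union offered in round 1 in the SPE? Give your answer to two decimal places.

Work backward from the last round.
Round 5 (the firm proposes): rejection yields 0 for the union; the firm offers 0 and keeps 720.
Round 4 (the union proposes): the firm can get 720 next round, worth 0.74 × 720 = 532.8 now, so the union offers 532.8, keeping 187.2.
Round 3 (the firm proposes): the union can get 187.2 next round, worth 0.6 × 187.2 = 112.32 now, so the firm offers 112.32, keeping 607.68.
Round 2 (the union proposes): the firm can get 607.68 next round, worth 0.74 × 607.68 = 449.6832 now, so the union offers 449.6832, keeping 270.3168.
Round 1 (the firm proposes): the union can get 270.3168 next round, worth 0.6 × 270.3168 = 162.19008 now; the firm offers that and keeps 557.80992.

162.19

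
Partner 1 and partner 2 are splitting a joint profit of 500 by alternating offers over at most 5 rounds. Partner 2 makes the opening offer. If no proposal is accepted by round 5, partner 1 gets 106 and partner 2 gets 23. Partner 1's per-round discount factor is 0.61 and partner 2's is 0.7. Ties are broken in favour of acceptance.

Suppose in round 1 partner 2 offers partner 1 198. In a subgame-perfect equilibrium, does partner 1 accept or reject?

Accept

Round 5 (partner 2 proposes): partner 1 gets 106 if talks fail, so partner 2 offers 106 and keeps 394.
Round 4 (partner 1 proposes): partner 2 can get 394 next round, worth 0.7 × 394 = 275.8 now, so partner 1 offers 275.8, keeping 224.2.
Round 3 (partner 2 proposes): partner 1 can get 224.2 next round, worth 0.61 × 224.2 = 136.762 now, so partner 2 offers 136.762, keeping 363.238.
Round 2 (partner 1 proposes): partner 2 can get 363.238 next round, worth 0.7 × 363.238 = 254.2666 now, so partner 1 offers 254.2666, keeping 245.7334.
So by rejecting in round 1, partner 1 gets 245.7334 next round, worth 0.61 × 245.7334 = 149.897374 now.
Offer 198 ≥ 149.897374, so partner 1 accepts.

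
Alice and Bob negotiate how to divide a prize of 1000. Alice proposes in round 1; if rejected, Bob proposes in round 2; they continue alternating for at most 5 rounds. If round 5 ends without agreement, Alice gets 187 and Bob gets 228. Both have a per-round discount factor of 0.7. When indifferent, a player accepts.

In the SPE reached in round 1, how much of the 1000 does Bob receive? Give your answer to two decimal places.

Round 5 (Alice proposes): Bob gets 228 if talks fail, so Alice offers 228 and keeps 772.
Round 4 (Bob proposes): Alice can get 772 next round, worth 0.7 × 772 = 540.4 now; Bob offers that and keeps 459.6.
Round 3 (Alice proposes): Bob can get 459.6 next round, worth 0.7 × 459.6 = 321.72 now; Alice offers that and keeps 678.28.
Round 2 (Bob proposes): Alice can get 678.28 next round, worth 0.7 × 678.28 = 474.796 now, so Bob offers 474.796, keeping 525.204.
Round 1 (Alice proposes): Bob can get 525.204 next round, worth 0.7 × 525.204 = 367.6428 now, so Alice offers 367.6428, keeping 632.3572.

367.64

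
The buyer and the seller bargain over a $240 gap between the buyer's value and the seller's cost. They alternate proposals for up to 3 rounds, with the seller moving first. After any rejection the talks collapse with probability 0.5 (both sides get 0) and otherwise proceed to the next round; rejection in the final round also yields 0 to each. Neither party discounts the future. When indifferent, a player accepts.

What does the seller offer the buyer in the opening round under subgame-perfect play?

60

By backward induction:
Round 3 (the seller proposes): the buyer will accept anything ≥ 0, so the seller offers 0 and keeps 240.
Round 2 (the buyer proposes): rejecting gives the seller an expected 0.5 × 240 = 120. The buyer offers 120 and keeps 240 − 120 = 120.
Round 1 (the seller proposes): rejecting gives the buyer an expected 0.5 × 120 = 60. The seller offers 60 and keeps 240 − 60 = 180.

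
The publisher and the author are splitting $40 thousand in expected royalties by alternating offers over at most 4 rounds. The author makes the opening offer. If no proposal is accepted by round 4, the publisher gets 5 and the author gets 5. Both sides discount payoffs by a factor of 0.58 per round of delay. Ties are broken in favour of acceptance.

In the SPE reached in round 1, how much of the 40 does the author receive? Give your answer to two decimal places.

By backward induction:
Round 4 (the publisher proposes): the author gets 5 if talks fail, so the publisher offers 5 and keeps 35.
Round 3 (the author proposes): the publisher can get 35 next round, worth 0.58 × 35 = 20.3 now; the author offers that and keeps 19.7.
Round 2 (the publisher proposes): the author can get 19.7 next round, worth 0.58 × 19.7 = 11.426 now; the publisher offers that and keeps 28.574.
Round 1 (the author proposes): the publisher can get 28.574 next round, worth 0.58 × 28.574 = 16.57292 now. The author offers 16.57292 and keeps 40 − 16.57292 = 23.42708.

23.43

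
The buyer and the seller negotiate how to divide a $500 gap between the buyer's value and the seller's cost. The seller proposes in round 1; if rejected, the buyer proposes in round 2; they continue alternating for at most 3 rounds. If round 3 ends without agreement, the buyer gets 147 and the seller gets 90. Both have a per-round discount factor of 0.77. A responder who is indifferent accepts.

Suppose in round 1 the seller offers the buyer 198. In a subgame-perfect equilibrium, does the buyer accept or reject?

Accept

Work out the buyer's continuation value if the offer is rejected.
Round 3 (the seller proposes): the buyer gets 147 if talks fail, so the seller offers 147 and keeps 353.
Round 2 (the buyer proposes): the seller can get 353 next round, worth 0.77 × 353 = 271.81 now. The buyer offers 271.81 and keeps 500 − 271.81 = 228.19.
So by rejecting in round 1, the buyer gets 228.19 next round, worth 0.77 × 228.19 = 175.7063 now.
Offer 198 ≥ 175.7063, so the buyer accepts.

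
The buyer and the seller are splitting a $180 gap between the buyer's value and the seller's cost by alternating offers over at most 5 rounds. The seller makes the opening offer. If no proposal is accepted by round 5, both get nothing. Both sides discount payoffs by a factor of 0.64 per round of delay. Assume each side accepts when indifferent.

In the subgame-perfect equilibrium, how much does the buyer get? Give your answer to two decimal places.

58.46

Round 5 (the seller proposes): rejection yields 0 for the buyer; the seller offers 0 and keeps 180.
Round 4 (the buyer proposes): the seller can get 180 next round, worth 0.64 × 180 = 115.2 now, so the buyer offers 115.2, keeping 64.8.
Round 3 (the seller proposes): the buyer can get 64.8 next round, worth 0.64 × 64.8 = 41.472 now, so the seller offers 41.472, keeping 138.528.
Round 2 (the buyer proposes): the seller can get 138.528 next round, worth 0.64 × 138.528 = 88.65792 now. The buyer offers 88.65792 and keeps 180 − 88.65792 = 91.34208.
Round 1 (the seller proposes): the buyer can get 91.34208 next round, worth 0.64 × 91.34208 = 58.4589312 now. The seller offers 58.4589312 and keeps 180 − 58.4589312 = 121.5410688.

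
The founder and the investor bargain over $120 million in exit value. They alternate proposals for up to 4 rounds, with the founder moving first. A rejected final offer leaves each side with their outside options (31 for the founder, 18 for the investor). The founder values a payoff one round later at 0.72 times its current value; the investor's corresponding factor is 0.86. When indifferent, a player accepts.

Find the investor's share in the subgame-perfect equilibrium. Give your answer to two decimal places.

76.29

Work backward from the last round.
Round 4 (the investor proposes): the founder gets 31 if talks fail, so the investor offers 31 and keeps 89.
Round 3 (the founder proposes): the investor can get 89 next round, worth 0.86 × 89 = 76.54 now, so the founder offers 76.54, keeping 43.46.
Round 2 (the investor proposes): the founder can get 43.46 next round, worth 0.72 × 43.46 = 31.2912 now, so the investor offers 31.2912, keeping 88.7088.
Round 1 (the founder proposes): the investor can get 88.7088 next round, worth 0.86 × 88.7088 = 76.289568 now; the founder offers that and keeps 43.710432.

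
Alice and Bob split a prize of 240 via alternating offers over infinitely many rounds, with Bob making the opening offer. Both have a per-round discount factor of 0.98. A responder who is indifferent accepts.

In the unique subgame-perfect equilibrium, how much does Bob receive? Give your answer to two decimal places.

121.21

In a stationary SPE each proposer offers the other exactly their discounted continuation value.
If Bob keeps x when proposing and Alice keeps y when proposing, then x = 240 − 0.98y and y = 240 − 0.98x.
Solving: x = 240(1 − 0.98) / (1 − 0.98·0.98) = 4.8 / 0.0396 ≈ 121.2121.
Alice gets 240 − 121.2121 ≈ 118.7879.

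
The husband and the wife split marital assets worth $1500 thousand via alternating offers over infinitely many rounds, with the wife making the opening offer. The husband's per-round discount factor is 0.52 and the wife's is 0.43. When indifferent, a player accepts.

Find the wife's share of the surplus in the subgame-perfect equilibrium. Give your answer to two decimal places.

Let x be the wife's share when the wife proposes and y be the husband's share when the husband proposes.
The husband accepts iff offered ≥ 0.52·y, so x = 1500 − 0.52y. Symmetrically y = 1500 − 0.43x.
Substituting: x = 1500 − 0.52(1500 − 0.43x), giving x(1 − 0.43·0.52) = 1500(1 − 0.52).
So x = 1500 × 0.48 / 0.7764 ≈ 927.3570, and the husband receives 1500 − x ≈ 572.6430.

927.36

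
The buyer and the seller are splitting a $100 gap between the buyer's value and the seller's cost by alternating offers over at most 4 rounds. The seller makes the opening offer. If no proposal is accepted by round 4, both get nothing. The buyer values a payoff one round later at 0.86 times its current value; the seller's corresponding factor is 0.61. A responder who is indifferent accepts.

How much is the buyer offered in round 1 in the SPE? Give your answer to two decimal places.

78.66

Work backward from the last round.
Round 4 (the buyer proposes): rejection yields 0 for the seller; the buyer offers 0 and keeps 100.
Round 3 (the seller proposes): the buyer can get 100 next round, worth 0.86 × 100 = 86 now, so the seller offers 86, keeping 14.
Round 2 (the buyer proposes): the seller can get 14 next round, worth 0.61 × 14 = 8.54 now. The buyer offers 8.54 and keeps 100 − 8.54 = 91.46.
Round 1 (the seller proposes): the buyer can get 91.46 next round, worth 0.86 × 91.46 = 78.6556 now, so the seller offers 78.6556, keeping 21.3444.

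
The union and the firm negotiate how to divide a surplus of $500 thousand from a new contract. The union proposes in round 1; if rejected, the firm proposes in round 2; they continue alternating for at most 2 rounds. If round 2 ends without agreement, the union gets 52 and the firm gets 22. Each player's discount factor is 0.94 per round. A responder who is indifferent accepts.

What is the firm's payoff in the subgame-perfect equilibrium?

421.12

Work backward from the last round.
Round 2 (the firm proposes): the union gets 52 if talks fail, so the firm offers 52 and keeps 448.
Round 1 (the union proposes): the firm can get 448 next round, worth 0.94 × 448 = 421.12 now. The union offers 421.12 and keeps 500 − 421.12 = 78.88.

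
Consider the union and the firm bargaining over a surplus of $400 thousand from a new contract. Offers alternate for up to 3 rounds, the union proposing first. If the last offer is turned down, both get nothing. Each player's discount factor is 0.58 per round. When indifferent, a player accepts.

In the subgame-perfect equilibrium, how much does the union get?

Work backward from the last round.
Round 3 (the union proposes): rejection yields 0 for the firm; the union offers 0 and keeps 400.
Round 2 (the firm proposes): the union can get 400 next round, worth 0.58 × 400 = 232 now, so the firm offers 232, keeping 168.
Round 1 (the union proposes): the firm can get 168 next round, worth 0.58 × 168 = 97.44 now. The union offers 97.44 and keeps 400 − 97.44 = 302.56.

302.56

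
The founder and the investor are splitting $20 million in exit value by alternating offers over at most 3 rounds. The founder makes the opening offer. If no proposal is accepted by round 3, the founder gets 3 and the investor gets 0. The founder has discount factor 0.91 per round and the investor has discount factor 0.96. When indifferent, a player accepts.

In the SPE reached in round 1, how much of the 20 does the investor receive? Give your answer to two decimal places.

1.73

Round 3 (the founder proposes): rejection yields 0 for the investor; the founder offers 0 and keeps 20.
Round 2 (the investor proposes): the founder can get 20 next round, worth 0.91 × 20 = 18.2 now, so the investor offers 18.2, keeping 1.8.
Round 1 (the founder proposes): the investor can get 1.8 next round, worth 0.96 × 1.8 = 1.728 now, so the founder offers 1.728, keeping 18.272.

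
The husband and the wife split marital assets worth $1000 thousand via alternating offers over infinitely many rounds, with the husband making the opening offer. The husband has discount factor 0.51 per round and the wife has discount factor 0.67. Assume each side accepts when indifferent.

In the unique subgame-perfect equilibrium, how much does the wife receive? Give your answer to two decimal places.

Let x be the husband's share when the husband proposes and y be the wife's share when the wife proposes.
The wife accepts iff offered ≥ 0.67·y, so x = 1000 − 0.67y. Symmetrically y = 1000 − 0.51x.
Substituting: x = 1000 − 0.67(1000 − 0.51x), giving x(1 − 0.51·0.67) = 1000(1 − 0.67).
So x = 1000 × 0.33 / 0.6583 ≈ 501.2912, and the wife receives 1000 − x ≈ 498.7088.

498.71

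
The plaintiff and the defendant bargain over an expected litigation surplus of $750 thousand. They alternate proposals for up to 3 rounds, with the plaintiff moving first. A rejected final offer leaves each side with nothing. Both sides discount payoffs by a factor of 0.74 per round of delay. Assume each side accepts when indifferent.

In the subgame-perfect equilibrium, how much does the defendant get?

Round 3 (the plaintiff proposes): rejection yields 0 for the defendant; the plaintiff offers 0 and keeps 750.
Round 2 (the defendant proposes): the plaintiff can get 750 next round, worth 0.74 × 750 = 555 now, so the defendant offers 555, keeping 195.
Round 1 (the plaintiff proposes): the defendant can get 195 next round, worth 0.74 × 195 = 144.3 now. The plaintiff offers 144.3 and keeps 750 − 144.3 = 605.7.

144.3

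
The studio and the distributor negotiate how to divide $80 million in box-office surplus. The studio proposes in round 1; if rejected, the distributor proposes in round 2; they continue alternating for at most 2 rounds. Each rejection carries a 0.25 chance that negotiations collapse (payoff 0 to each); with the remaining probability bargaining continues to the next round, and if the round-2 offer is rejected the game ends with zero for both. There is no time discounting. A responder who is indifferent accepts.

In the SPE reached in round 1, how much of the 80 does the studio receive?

20

Round 2 (the distributor proposes): the studio will accept anything ≥ 0, so the distributor offers 0 and keeps 80.
Round 1 (the studio proposes): rejecting gives the distributor an expected 0.75 × 80 = 60, so the studio offers 60, keeping 20.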